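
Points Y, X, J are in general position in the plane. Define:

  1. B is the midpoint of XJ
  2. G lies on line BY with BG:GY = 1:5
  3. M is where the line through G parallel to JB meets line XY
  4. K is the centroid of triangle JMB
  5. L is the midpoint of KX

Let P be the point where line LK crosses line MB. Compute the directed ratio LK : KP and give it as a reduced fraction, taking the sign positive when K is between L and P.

LK:KP = -2

Assign Y = (0, 0), X = (1, 0), J = (0, 1) — the answer is frame-independent, so this choice is without loss of generality.
1. B is the midpoint of XJ ⇒ B = (1/2, 1/2)
2. G lies on line BY with BG:GY = 1:5 ⇒ G = (5/12, 5/12)
3. M is where the line through G parallel to JB meets line XY ⇒ M = (5/6, 0)
4. K is the centroid of triangle JMB ⇒ K = (4/9, 1/2)
5. L is the midpoint of KX ⇒ L = (13/18, 1/4)
line LK meets MB at P = (7/12, 3/8)
K = L + t·(P−L) with t = 2, so LK:KP = 2:-1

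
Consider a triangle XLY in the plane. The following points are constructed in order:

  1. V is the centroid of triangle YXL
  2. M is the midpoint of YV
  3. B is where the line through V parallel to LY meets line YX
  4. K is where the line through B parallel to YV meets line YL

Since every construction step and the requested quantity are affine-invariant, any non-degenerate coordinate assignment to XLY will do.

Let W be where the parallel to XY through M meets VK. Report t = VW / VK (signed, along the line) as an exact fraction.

Set X = (0, 0), L = (1, 0), Y = (0, 1); any affine frame gives the same invariant.
1. V is the centroid of triangle YXL ⇒ V = (1/3, 1/3)
2. M is the midpoint of YV ⇒ M = (1/6, 2/3)
3. B is where the line through V parallel to LY meets line YX ⇒ B = (0, 2/3)
4. K is where the line through B parallel to YV meets line YL ⇒ K = (-1/3, 4/3)
through M parallel to XY: direction (0, 1); meets VK at W = (1/6, 7/12)
W = V + t·(K−V) with t = 1/4

t = 1/4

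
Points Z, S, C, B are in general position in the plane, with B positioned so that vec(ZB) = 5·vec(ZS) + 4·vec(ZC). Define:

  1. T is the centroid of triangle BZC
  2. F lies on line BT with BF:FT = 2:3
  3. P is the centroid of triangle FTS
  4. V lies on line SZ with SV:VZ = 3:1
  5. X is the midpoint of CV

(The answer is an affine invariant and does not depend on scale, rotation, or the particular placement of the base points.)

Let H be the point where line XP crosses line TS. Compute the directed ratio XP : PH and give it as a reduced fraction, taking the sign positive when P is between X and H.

XP:PH = -311/96

Choose coordinates Z = (0, 0), S = (1, 0), C = (0, 1), B = (5, 4).
1. T is the centroid of triangle BZC ⇒ T = (5/3, 5/3)
2. F lies on line BT with BF:FT = 2:3 ⇒ F = (11/3, 46/15)
3. P is the centroid of triangle FTS ⇒ P = (19/9, 71/45)
4. V lies on line SZ with SV:VZ = 3:1 ⇒ V = (1/4, 0)
5. X is the midpoint of CV ⇒ X = (1/8, 1/2)
line XP meets TS at H = (4193/2799, 3485/2799)
P = X + t·(H−X) with t = 311/215, so XP:PH = 311/215:-96/215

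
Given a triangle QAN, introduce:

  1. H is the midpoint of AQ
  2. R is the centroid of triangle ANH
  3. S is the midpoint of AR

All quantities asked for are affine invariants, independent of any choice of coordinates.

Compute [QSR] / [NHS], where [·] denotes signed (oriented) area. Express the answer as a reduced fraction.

[QSR]:[NHS] = 1/2

Assign Q = (0, 0), A = (1, 0), N = (0, 1) — the answer is frame-independent, so this choice is without loss of generality.
1. H is the midpoint of AQ ⇒ H = (1/2, 0)
2. R is the centroid of triangle ANH ⇒ R = (1/2, 1/3)
3. S is the midpoint of AR ⇒ S = (3/4, 1/6)
2·[QSR] = 1/6, 2·[NHS] = 1/3
[QSR]:[NHS] = 1/6:1/3 = 1/2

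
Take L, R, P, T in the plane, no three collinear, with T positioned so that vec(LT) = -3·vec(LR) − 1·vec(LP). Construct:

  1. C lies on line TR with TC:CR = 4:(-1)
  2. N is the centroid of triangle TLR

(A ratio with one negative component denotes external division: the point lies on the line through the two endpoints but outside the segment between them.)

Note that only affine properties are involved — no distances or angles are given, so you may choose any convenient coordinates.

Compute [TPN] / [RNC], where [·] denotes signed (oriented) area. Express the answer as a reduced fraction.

Set L = (0, 0), R = (1, 0), P = (0, 1), T = (-3, -1); any affine frame gives the same invariant.
1. C lies on line TR with TC:CR = 4:(-1) ⇒ C = (7/3, 1/3)
2. N is the centroid of triangle TLR ⇒ N = (-2/3, -1/3)
2·[TPN] = -8/3, 2·[RNC] = -1/9
[TPN]:[RNC] = -8/3:-1/9 = 24

[TPN]:[RNC] = 24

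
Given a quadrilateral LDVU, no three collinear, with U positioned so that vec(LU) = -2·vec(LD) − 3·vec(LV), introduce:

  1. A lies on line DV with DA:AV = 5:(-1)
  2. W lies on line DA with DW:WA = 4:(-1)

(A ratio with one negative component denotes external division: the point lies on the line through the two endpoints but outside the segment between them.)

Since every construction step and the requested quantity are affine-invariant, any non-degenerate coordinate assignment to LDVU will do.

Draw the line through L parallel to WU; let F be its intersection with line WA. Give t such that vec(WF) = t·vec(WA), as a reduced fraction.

t = 32/15

Assign L = (0, 0), D = (1, 0), V = (0, 1), U = (-2, -3) — the answer is frame-independent, so this choice is without loss of generality.
1. A lies on line DV with DA:AV = 5:(-1) ⇒ A = (-1/4, 5/4)
2. W lies on line DA with DW:WA = 4:(-1) ⇒ W = (-2/3, 5/3)
through L parallel to WU: direction (-4/3, -14/3); meets WA at F = (2/9, 7/9)
F = W + t·(A−W) with t = 32/15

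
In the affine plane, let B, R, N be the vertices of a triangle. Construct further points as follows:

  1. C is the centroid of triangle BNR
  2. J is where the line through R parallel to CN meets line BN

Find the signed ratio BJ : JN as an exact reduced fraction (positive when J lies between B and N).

Set B = (0, 0), R = (1, 0), N = (0, 1); any affine frame gives the same invariant.
1. C is the centroid of triangle BNR ⇒ C = (1/3, 1/3)
2. J is where the line through R parallel to CN meets line BN ⇒ J = (0, 2)
J = B + t·(N−B) with t = 2, so BJ:JN = t:(1−t) = 2:-1

BJ:JN = -2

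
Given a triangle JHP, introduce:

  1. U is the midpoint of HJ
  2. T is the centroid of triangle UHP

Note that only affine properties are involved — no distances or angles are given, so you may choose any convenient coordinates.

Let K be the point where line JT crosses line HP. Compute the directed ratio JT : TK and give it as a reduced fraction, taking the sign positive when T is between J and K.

JT:TK = 5

Choose coordinates J = (0, 0), H = (1, 0), P = (0, 1).
1. U is the midpoint of HJ ⇒ U = (1/2, 0)
2. T is the centroid of triangle UHP ⇒ T = (1/2, 1/3)
line JT meets HP at K = (3/5, 2/5)
T = J + t·(K−J) with t = 5/6, so JT:TK = 5/6:1/6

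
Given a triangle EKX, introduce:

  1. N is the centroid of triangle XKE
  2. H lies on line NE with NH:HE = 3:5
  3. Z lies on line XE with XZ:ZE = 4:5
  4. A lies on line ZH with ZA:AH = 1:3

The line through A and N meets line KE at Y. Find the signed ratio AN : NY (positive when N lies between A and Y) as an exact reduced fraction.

Assign E = (0, 0), K = (1, 0), X = (0, 1) — the answer is frame-independent, so this choice is without loss of generality.
1. N is the centroid of triangle XKE ⇒ N = (1/3, 1/3)
2. H lies on line NE with NH:HE = 3:5 ⇒ H = (5/24, 5/24)
3. Z lies on line XE with XZ:ZE = 4:5 ⇒ Z = (0, 5/9)
4. A lies on line ZH with ZA:AH = 1:3 ⇒ A = (5/96, 15/32)
line AN meets KE at Y = (40/39, 0)
N = A + t·(Y−A) with t = 13/45, so AN:NY = 13/45:32/45

AN:NY = 13/32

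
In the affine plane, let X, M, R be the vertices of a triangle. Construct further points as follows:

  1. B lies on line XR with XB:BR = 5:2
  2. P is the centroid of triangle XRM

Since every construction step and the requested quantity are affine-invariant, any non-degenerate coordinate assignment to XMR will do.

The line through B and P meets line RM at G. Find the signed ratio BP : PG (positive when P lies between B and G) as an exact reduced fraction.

Choose coordinates X = (0, 0), M = (1, 0), R = (0, 1).
1. B lies on line XR with XB:BR = 5:2 ⇒ B = (0, 5/7)
2. P is the centroid of triangle XRM ⇒ P = (1/3, 1/3)
line BP meets RM at G = (-2, 3)
P = B + t·(G−B) with t = -1/6, so BP:PG = -1/6:7/6

BP:PG = -1/7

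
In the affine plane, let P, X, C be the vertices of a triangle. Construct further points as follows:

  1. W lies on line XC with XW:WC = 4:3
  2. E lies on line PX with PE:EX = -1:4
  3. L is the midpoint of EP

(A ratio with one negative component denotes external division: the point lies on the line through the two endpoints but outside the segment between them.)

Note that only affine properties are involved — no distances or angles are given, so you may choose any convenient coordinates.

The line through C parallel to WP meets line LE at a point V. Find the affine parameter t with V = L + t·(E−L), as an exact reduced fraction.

Set P = (0, 0), X = (1, 0), C = (0, 1); any affine frame gives the same invariant.
1. W lies on line XC with XW:WC = 4:3 ⇒ W = (3/7, 4/7)
2. E lies on line PX with PE:EX = -1:4 ⇒ E = (-1/3, 0)
3. L is the midpoint of EP ⇒ L = (-1/6, 0)
through C parallel to WP: direction (-3/7, -4/7); meets LE at V = (-3/4, 0)
V = L + t·(E−L) with t = 7/2

t = 7/2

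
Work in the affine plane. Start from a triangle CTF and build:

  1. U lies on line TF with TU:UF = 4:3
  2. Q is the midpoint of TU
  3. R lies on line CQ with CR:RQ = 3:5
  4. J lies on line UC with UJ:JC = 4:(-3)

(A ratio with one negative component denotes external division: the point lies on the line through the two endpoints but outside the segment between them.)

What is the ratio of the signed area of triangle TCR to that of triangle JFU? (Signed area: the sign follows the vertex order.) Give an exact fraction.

Work in coordinates with C = (0, 0), T = (1, 0), F = (0, 1).
1. U lies on line TF with TU:UF = 4:3 ⇒ U = (3/7, 4/7)
2. Q is the midpoint of TU ⇒ Q = (5/7, 2/7)
3. R lies on line CQ with CR:RQ = 3:5 ⇒ R = (15/56, 3/28)
4. J lies on line UC with UJ:JC = 4:(-3) ⇒ J = (-9/7, -12/7)
2·[TCR] = -3/28, 2·[JFU] = -12/7
[TCR]:[JFU] = -3/28:-12/7 = 1/16

[TCR]:[JFU] = 1/16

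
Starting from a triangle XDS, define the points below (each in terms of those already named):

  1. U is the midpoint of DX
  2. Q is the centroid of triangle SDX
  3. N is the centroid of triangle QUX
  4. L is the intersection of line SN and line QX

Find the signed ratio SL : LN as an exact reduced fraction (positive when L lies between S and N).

SL:LN = 6

Choose coordinates X = (0, 0), D = (1, 0), S = (0, 1).
1. U is the midpoint of DX ⇒ U = (1/2, 0)
2. Q is the centroid of triangle SDX ⇒ Q = (1/3, 1/3)
3. N is the centroid of triangle QUX ⇒ N = (5/18, 1/9)
4. L is the intersection of line SN and line QX ⇒ L = (5/21, 5/21)
L = S + t·(N−S) with t = 6/7, so SL:LN = t:(1−t) = 6/7:1/7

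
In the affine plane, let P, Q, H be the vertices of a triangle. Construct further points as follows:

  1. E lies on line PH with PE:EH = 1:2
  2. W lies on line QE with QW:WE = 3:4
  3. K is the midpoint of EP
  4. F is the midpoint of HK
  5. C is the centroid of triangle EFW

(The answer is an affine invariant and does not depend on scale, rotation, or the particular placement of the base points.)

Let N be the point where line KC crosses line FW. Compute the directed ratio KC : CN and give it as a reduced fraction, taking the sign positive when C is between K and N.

Set P = (0, 0), Q = (1, 0), H = (0, 1); any affine frame gives the same invariant.
1. E lies on line PH with PE:EH = 1:2 ⇒ E = (0, 1/3)
2. W lies on line QE with QW:WE = 3:4 ⇒ W = (4/7, 1/7)
3. K is the midpoint of EP ⇒ K = (0, 1/6)
4. F is the midpoint of HK ⇒ F = (0, 7/12)
5. C is the centroid of triangle EFW ⇒ C = (4/21, 89/252)
line KC meets FW at N = (5/21, 403/1008)
C = K + t·(N−K) with t = 4/5, so KC:CN = 4/5:1/5

KC:CN = 4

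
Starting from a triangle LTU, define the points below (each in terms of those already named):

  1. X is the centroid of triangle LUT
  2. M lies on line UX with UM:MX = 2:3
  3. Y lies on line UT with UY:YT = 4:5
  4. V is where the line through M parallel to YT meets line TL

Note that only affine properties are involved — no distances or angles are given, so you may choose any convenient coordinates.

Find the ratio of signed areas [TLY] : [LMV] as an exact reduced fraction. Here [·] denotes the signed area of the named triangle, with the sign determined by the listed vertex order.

[TLY]:[LMV] = 125/143

Set L = (0, 0), T = (1, 0), U = (0, 1); any affine frame gives the same invariant.
1. X is the centroid of triangle LUT ⇒ X = (1/3, 1/3)
2. M lies on line UX with UM:MX = 2:3 ⇒ M = (2/15, 11/15)
3. Y lies on line UT with UY:YT = 4:5 ⇒ Y = (4/9, 5/9)
4. V is where the line through M parallel to YT meets line TL ⇒ V = (13/15, 0)
2·[TLY] = -5/9, 2·[LMV] = -143/225
[TLY]:[LMV] = -5/9:-143/225 = 125/143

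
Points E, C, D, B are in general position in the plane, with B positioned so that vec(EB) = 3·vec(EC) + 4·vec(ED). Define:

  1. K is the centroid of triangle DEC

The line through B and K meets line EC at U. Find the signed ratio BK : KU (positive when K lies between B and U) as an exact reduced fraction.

Choose coordinates E = (0, 0), C = (1, 0), D = (0, 1), B = (3, 4).
1. K is the centroid of triangle DEC ⇒ K = (1/3, 1/3)
line BK meets EC at U = (1/11, 0)
K = B + t·(U−B) with t = 11/12, so BK:KU = 11/12:1/12

BK:KU = 11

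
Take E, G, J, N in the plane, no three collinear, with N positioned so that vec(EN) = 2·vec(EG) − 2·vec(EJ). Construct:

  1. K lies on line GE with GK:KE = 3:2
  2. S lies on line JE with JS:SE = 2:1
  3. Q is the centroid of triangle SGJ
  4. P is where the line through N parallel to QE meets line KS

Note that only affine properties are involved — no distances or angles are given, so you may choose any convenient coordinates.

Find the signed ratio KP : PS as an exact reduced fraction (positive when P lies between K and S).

KP:PS = -62/75

Assign E = (0, 0), G = (1, 0), J = (0, 1), N = (2, -2) — the answer is frame-independent, so this choice is without loss of generality.
1. K lies on line GE with GK:KE = 3:2 ⇒ K = (2/5, 0)
2. S lies on line JE with JS:SE = 2:1 ⇒ S = (0, 1/3)
3. Q is the centroid of triangle SGJ ⇒ Q = (1/3, 4/9)
4. P is where the line through N parallel to QE meets line KS ⇒ P = (30/13, -62/39)
P = K + t·(S−K) with t = -62/13, so KP:PS = t:(1−t) = -62/13:75/13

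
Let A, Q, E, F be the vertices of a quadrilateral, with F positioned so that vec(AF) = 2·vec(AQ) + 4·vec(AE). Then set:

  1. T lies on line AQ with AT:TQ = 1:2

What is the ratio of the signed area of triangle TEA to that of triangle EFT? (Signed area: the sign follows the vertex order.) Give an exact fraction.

Assign A = (0, 0), Q = (1, 0), E = (0, 1), F = (2, 4) — the answer is frame-independent, so this choice is without loss of generality.
1. T lies on line AQ with AT:TQ = 1:2 ⇒ T = (1/3, 0)
2·[TEA] = 1/3, 2·[EFT] = -3
[TEA]:[EFT] = 1/3:-3 = -1/9

[TEA]:[EFT] = -1/9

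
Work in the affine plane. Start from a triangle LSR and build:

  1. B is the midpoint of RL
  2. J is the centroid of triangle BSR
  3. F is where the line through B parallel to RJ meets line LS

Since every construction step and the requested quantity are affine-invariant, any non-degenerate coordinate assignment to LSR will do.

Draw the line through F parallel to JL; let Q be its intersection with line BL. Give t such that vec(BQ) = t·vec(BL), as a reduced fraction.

t = 2

Choose coordinates L = (0, 0), S = (1, 0), R = (0, 1).
1. B is the midpoint of RL ⇒ B = (0, 1/2)
2. J is the centroid of triangle BSR ⇒ J = (1/3, 1/2)
3. F is where the line through B parallel to RJ meets line LS ⇒ F = (1/3, 0)
through F parallel to JL: direction (-1/3, -1/2); meets BL at Q = (0, -1/2)
Q = B + t·(L−B) with t = 2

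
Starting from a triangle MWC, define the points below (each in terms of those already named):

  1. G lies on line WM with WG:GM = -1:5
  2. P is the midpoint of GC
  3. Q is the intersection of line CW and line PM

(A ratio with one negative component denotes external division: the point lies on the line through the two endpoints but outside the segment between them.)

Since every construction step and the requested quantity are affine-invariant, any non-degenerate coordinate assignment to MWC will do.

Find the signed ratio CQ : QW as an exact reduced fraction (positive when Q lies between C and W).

CQ:QW = 5/4

Assign M = (0, 0), W = (1, 0), C = (0, 1) — the answer is frame-independent, so this choice is without loss of generality.
1. G lies on line WM with WG:GM = -1:5 ⇒ G = (5/4, 0)
2. P is the midpoint of GC ⇒ P = (5/8, 1/2)
3. Q is the intersection of line CW and line PM ⇒ Q = (5/9, 4/9)
Q = C + t·(W−C) with t = 5/9, so CQ:QW = t:(1−t) = 5/9:4/9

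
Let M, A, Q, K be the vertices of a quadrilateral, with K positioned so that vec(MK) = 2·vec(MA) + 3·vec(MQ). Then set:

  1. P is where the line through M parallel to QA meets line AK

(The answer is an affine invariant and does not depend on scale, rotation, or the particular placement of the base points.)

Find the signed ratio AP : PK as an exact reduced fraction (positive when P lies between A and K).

AP:PK = -1/5

Choose coordinates M = (0, 0), A = (1, 0), Q = (0, 1), K = (2, 3).
1. P is where the line through M parallel to QA meets line AK ⇒ P = (3/4, -3/4)
P = A + t·(K−A) with t = -1/4, so AP:PK = t:(1−t) = -1/4:5/4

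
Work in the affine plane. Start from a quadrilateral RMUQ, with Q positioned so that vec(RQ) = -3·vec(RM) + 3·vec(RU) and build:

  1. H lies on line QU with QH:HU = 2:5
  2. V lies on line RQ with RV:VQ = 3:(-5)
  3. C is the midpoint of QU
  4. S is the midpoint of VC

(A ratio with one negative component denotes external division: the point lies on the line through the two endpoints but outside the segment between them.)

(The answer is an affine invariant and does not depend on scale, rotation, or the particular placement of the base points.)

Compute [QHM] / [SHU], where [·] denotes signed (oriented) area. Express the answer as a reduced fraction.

[QHM]:[SHU] = 8/75

Work in coordinates with R = (0, 0), M = (1, 0), U = (0, 1), Q = (-3, 3).
1. H lies on line QU with QH:HU = 2:5 ⇒ H = (-15/7, 17/7)
2. V lies on line RQ with RV:VQ = 3:(-5) ⇒ V = (9/2, -9/2)
3. C is the midpoint of QU ⇒ C = (-3/2, 2)
4. S is the midpoint of VC ⇒ S = (3/2, -5/4)
2·[QHM] = -2/7, 2·[SHU] = -75/28
[QHM]:[SHU] = -2/7:-75/28 = 8/75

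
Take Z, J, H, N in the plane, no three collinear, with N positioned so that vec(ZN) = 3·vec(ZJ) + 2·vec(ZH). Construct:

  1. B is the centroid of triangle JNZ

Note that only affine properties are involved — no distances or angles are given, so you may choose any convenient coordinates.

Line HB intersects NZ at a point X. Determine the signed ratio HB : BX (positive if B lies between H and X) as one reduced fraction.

Work in coordinates with Z = (0, 0), J = (1, 0), H = (0, 1), N = (3, 2).
1. B is the centroid of triangle JNZ ⇒ B = (4/3, 2/3)
line HB meets NZ at X = (12/11, 8/11)
B = H + t·(X−H) with t = 11/9, so HB:BX = 11/9:-2/9

HB:BX = -11/2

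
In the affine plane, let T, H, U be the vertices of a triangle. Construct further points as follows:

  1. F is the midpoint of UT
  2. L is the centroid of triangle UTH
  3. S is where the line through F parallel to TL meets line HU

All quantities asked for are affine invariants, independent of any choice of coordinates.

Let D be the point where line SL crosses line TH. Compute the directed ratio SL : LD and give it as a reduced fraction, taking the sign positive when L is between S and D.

Choose coordinates T = (0, 0), H = (1, 0), U = (0, 1).
1. F is the midpoint of UT ⇒ F = (0, 1/2)
2. L is the centroid of triangle UTH ⇒ L = (1/3, 1/3)
3. S is where the line through F parallel to TL meets line HU ⇒ S = (1/4, 3/4)
line SL meets TH at D = (2/5, 0)
L = S + t·(D−S) with t = 5/9, so SL:LD = 5/9:4/9

SL:LD = 5/4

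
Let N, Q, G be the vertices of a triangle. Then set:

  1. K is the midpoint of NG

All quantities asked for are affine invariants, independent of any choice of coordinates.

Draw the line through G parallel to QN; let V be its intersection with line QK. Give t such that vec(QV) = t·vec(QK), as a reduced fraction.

t = 2

Set N = (0, 0), Q = (1, 0), G = (0, 1); any affine frame gives the same invariant.
1. K is the midpoint of NG ⇒ K = (0, 1/2)
through G parallel to QN: direction (-1, 0); meets QK at V = (-1, 1)
V = Q + t·(K−Q) with t = 2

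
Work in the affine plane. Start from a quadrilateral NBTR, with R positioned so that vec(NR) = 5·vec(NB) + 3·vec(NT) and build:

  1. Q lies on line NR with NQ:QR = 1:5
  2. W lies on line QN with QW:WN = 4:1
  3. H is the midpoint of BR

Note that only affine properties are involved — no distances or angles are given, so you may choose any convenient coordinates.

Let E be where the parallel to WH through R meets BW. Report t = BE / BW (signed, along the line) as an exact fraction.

Choose coordinates N = (0, 0), B = (1, 0), T = (0, 1), R = (5, 3).
1. Q lies on line NR with NQ:QR = 1:5 ⇒ Q = (5/6, 1/2)
2. W lies on line QN with QW:WN = 4:1 ⇒ W = (1/6, 1/10)
3. H is the midpoint of BR ⇒ H = (3, 3/2)
through R parallel to WH: direction (17/6, 7/5); meets BW at E = (-2/3, 1/5)
E = B + t·(W−B) with t = 2

t = 2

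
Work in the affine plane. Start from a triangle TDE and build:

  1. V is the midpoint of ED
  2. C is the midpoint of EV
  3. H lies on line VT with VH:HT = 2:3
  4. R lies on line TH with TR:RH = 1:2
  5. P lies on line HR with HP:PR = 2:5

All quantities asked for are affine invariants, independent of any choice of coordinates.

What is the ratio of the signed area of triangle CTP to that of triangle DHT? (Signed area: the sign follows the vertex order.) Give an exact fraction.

Set T = (0, 0), D = (1, 0), E = (0, 1); any affine frame gives the same invariant.
1. V is the midpoint of ED ⇒ V = (1/2, 1/2)
2. C is the midpoint of EV ⇒ C = (1/4, 3/4)
3. H lies on line VT with VH:HT = 2:3 ⇒ H = (3/10, 3/10)
4. R lies on line TH with TR:RH = 1:2 ⇒ R = (1/10, 1/10)
5. P lies on line HR with HP:PR = 2:5 ⇒ P = (17/70, 17/70)
2·[CTP] = 17/140, 2·[DHT] = 3/10
[CTP]:[DHT] = 17/140:3/10 = 17/42

[CTP]:[DHT] = 17/42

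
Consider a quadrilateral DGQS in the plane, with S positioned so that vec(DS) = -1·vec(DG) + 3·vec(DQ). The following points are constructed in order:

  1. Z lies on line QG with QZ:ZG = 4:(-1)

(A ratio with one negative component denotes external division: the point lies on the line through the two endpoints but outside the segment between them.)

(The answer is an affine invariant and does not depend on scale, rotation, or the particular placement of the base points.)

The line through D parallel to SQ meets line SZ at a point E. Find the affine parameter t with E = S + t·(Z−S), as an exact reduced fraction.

t = -3/4

Choose coordinates D = (0, 0), G = (1, 0), Q = (0, 1), S = (-1, 3).
1. Z lies on line QG with QZ:ZG = 4:(-1) ⇒ Z = (4/3, -1/3)
through D parallel to SQ: direction (1, -2); meets SZ at E = (-11/4, 11/2)
E = S + t·(Z−S) with t = -3/4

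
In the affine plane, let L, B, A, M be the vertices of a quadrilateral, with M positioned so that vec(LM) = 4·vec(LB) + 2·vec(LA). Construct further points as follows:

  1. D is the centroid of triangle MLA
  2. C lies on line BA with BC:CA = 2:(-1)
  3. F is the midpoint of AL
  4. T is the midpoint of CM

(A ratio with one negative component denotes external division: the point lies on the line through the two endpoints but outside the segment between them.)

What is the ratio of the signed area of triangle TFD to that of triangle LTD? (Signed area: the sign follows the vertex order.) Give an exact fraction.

[TFD]:[LTD] = -15/14

Set L = (0, 0), B = (1, 0), A = (0, 1), M = (4, 2); any affine frame gives the same invariant.
1. D is the centroid of triangle MLA ⇒ D = (4/3, 1)
2. C lies on line BA with BC:CA = 2:(-1) ⇒ C = (-1, 2)
3. F is the midpoint of AL ⇒ F = (0, 1/2)
4. T is the midpoint of CM ⇒ T = (3/2, 2)
2·[TFD] = 5/4, 2·[LTD] = -7/6
[TFD]:[LTD] = 5/4:-7/6 = -15/14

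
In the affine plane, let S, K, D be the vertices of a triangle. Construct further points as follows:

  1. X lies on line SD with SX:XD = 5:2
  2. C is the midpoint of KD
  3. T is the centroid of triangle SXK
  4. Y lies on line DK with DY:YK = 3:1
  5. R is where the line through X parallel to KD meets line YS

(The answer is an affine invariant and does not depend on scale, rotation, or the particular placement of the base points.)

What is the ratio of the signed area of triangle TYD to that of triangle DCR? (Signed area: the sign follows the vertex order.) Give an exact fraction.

Set S = (0, 0), K = (1, 0), D = (0, 1); any affine frame gives the same invariant.
1. X lies on line SD with SX:XD = 5:2 ⇒ X = (0, 5/7)
2. C is the midpoint of KD ⇒ C = (1/2, 1/2)
3. T is the centroid of triangle SXK ⇒ T = (1/3, 5/21)
4. Y lies on line DK with DY:YK = 3:1 ⇒ Y = (3/4, 1/4)
5. R is where the line through X parallel to KD meets line YS ⇒ R = (15/28, 5/28)
2·[TYD] = 9/28, 2·[DCR] = -1/7
[TYD]:[DCR] = 9/28:-1/7 = -9/4

[TYD]:[DCR] = -9/4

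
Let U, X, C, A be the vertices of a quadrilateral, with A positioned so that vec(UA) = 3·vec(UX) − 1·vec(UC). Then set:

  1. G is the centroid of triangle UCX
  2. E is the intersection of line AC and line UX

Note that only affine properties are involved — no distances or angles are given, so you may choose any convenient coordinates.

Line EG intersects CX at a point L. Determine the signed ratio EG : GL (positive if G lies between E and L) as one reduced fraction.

Work in coordinates with U = (0, 0), X = (1, 0), C = (0, 1), A = (3, -1).
1. G is the centroid of triangle UCX ⇒ G = (1/3, 1/3)
2. E is the intersection of line AC and line UX ⇒ E = (3/2, 0)
line EG meets CX at L = (4/5, 1/5)
G = E + t·(L−E) with t = 5/3, so EG:GL = 5/3:-2/3

EG:GL = -5/2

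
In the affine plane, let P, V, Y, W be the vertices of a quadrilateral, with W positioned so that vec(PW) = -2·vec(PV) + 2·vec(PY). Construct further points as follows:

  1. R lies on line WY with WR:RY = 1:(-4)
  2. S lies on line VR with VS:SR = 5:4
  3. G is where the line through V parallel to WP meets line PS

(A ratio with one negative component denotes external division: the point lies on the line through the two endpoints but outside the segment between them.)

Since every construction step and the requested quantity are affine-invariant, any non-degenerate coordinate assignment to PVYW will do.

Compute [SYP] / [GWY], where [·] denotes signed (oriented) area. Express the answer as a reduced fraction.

[SYP]:[GWY] = -7/27

Set P = (0, 0), V = (1, 0), Y = (0, 1), W = (-2, 2); any affine frame gives the same invariant.
1. R lies on line WY with WR:RY = 1:(-4) ⇒ R = (-8/3, 7/3)
2. S lies on line VR with VS:SR = 5:4 ⇒ S = (-28/27, 35/27)
3. G is where the line through V parallel to WP meets line PS ⇒ G = (-4, 5)
2·[SYP] = -28/27, 2·[GWY] = 4
[SYP]:[GWY] = -28/27:4 = -7/27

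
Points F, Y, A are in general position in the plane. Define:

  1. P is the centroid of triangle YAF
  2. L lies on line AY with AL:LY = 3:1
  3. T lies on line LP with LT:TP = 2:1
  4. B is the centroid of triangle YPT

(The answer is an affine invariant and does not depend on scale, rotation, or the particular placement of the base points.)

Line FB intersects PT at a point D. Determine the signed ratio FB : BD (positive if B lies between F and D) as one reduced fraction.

Set F = (0, 0), Y = (1, 0), A = (0, 1); any affine frame gives the same invariant.
1. P is the centroid of triangle YAF ⇒ P = (1/3, 1/3)
2. L lies on line AY with AL:LY = 3:1 ⇒ L = (3/4, 1/4)
3. T lies on line LP with LT:TP = 2:1 ⇒ T = (17/36, 11/36)
4. B is the centroid of triangle YPT ⇒ B = (65/108, 23/108)
line FB meets PT at D = (13/18, 23/90)
B = F + t·(D−F) with t = 5/6, so FB:BD = 5/6:1/6

FB:BD = 5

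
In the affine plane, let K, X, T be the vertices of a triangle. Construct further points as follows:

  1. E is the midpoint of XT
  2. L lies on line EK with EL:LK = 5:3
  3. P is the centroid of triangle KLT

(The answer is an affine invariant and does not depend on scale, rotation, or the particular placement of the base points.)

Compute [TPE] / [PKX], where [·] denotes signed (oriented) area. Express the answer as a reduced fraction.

Work in coordinates with K = (0, 0), X = (1, 0), T = (0, 1).
1. E is the midpoint of XT ⇒ E = (1/2, 1/2)
2. L lies on line EK with EL:LK = 5:3 ⇒ L = (3/16, 3/16)
3. P is the centroid of triangle KLT ⇒ P = (1/16, 19/48)
2·[TPE] = 13/48, 2·[PKX] = 19/48
[TPE]:[PKX] = 13/48:19/48 = 13/19

[TPE]:[PKX] = 13/19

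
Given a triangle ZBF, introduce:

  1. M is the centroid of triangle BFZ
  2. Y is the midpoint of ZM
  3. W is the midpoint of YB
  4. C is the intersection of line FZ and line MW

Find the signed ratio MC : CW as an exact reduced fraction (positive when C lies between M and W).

MC:CW = -4/7

Choose coordinates Z = (0, 0), B = (1, 0), F = (0, 1).
1. M is the centroid of triangle BFZ ⇒ M = (1/3, 1/3)
2. Y is the midpoint of ZM ⇒ Y = (1/6, 1/6)
3. W is the midpoint of YB ⇒ W = (7/12, 1/12)
4. C is the intersection of line FZ and line MW ⇒ C = (0, 2/3)
C = M + t·(W−M) with t = -4/3, so MC:CW = t:(1−t) = -4/3:7/3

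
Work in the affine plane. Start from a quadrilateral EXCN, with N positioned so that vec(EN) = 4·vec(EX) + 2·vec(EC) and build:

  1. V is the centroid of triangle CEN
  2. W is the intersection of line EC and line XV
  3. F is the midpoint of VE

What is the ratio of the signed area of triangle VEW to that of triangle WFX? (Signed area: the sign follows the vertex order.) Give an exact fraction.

[VEW]:[WFX] = -8/3

Assign E = (0, 0), X = (1, 0), C = (0, 1), N = (4, 2) — the answer is frame-independent, so this choice is without loss of generality.
1. V is the centroid of triangle CEN ⇒ V = (4/3, 1)
2. W is the intersection of line EC and line XV ⇒ W = (0, -3)
3. F is the midpoint of VE ⇒ F = (2/3, 1/2)
2·[VEW] = 4, 2·[WFX] = -3/2
[VEW]:[WFX] = 4:-3/2 = -8/3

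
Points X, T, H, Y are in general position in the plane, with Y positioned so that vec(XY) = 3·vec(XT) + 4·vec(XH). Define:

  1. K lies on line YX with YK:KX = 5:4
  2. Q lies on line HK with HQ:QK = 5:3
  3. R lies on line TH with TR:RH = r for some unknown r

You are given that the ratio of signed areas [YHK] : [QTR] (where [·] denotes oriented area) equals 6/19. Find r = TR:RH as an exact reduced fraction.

r = -4/5

Work in coordinates with X = (0, 0), T = (1, 0), H = (0, 1), Y = (3, 4).
1. K lies on line YX with YK:KX = 5:4 ⇒ K = (4/3, 16/9)
2. Q lies on line HK with HQ:QK = 5:3 ⇒ Q = (5/6, 107/72)
3. With TR:RH = r, write λ = r/(r+1) so R = T + λ·(H−T); R is affine-linear in λ
Every point depending on R is an affine combination of R and λ-independent points, so each such coordinate is linear in λ; the λ² term in each signed area is a multiple of (H−T)×(H−T) = 0, so 2·[YHK] and 2·[QTR] are each linear in λ. Evaluating at λ=0 and λ=1:
  2·[YHK] = 5/3,   2·[QTR] = -95/72·λ
So [YHK]:[QTR] = (5/3) / (-95/72·λ). Setting this equal to 6/19:
  5/3 = 6/19·(-95/72·λ)  ⇒  λ = -4
Then r = λ/(1−λ) = (-4)/(5) = -4/5. Check: with r = -4/5, R = (5, -4) and [YHK]:[QTR] = 6/19 as required.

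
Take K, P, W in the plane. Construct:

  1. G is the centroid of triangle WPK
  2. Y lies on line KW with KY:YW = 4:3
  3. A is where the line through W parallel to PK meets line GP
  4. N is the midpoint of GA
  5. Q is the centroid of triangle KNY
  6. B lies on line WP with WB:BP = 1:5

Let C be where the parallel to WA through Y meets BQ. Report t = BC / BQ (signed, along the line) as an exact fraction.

t = 33/53

Work in coordinates with K = (0, 0), P = (1, 0), W = (0, 1).
1. G is the centroid of triangle WPK ⇒ G = (1/3, 1/3)
2. Y lies on line KW with KY:YW = 4:3 ⇒ Y = (0, 4/7)
3. A is where the line through W parallel to PK meets line GP ⇒ A = (-1, 1)
4. N is the midpoint of GA ⇒ N = (-1/3, 2/3)
5. Q is the centroid of triangle KNY ⇒ Q = (-1/9, 26/63)
6. B lies on line WP with WB:BP = 1:5 ⇒ B = (1/6, 5/6)
through Y parallel to WA: direction (-1, 0); meets BQ at C = (-1/159, 4/7)
C = B + t·(Q−B) with t = 33/53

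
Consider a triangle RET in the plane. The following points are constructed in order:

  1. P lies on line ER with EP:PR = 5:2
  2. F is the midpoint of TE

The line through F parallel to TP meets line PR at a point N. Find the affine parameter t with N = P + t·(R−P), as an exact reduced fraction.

t = -5/4

Set R = (0, 0), E = (1, 0), T = (0, 1); any affine frame gives the same invariant.
1. P lies on line ER with EP:PR = 5:2 ⇒ P = (2/7, 0)
2. F is the midpoint of TE ⇒ F = (1/2, 1/2)
through F parallel to TP: direction (2/7, -1); meets PR at N = (9/14, 0)
N = P + t·(R−P) with t = -5/4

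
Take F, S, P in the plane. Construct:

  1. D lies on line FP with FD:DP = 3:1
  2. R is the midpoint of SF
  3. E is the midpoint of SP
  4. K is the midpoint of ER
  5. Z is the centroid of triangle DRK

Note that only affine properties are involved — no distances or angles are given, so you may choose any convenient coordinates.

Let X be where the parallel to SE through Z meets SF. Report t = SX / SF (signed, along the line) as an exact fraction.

Choose coordinates F = (0, 0), S = (1, 0), P = (0, 1).
1. D lies on line FP with FD:DP = 3:1 ⇒ D = (0, 3/4)
2. R is the midpoint of SF ⇒ R = (1/2, 0)
3. E is the midpoint of SP ⇒ E = (1/2, 1/2)
4. K is the midpoint of ER ⇒ K = (1/2, 1/4)
5. Z is the centroid of triangle DRK ⇒ Z = (1/3, 1/3)
through Z parallel to SE: direction (-1/2, 1/2); meets SF at X = (2/3, 0)
X = S + t·(F−S) with t = 1/3

t = 1/3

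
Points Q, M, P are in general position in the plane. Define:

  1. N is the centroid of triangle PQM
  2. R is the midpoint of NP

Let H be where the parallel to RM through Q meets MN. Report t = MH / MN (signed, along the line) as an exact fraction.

Choose coordinates Q = (0, 0), M = (1, 0), P = (0, 1).
1. N is the centroid of triangle PQM ⇒ N = (1/3, 1/3)
2. R is the midpoint of NP ⇒ R = (1/6, 2/3)
through Q parallel to RM: direction (5/6, -2/3); meets MN at H = (-5/3, 4/3)
H = M + t·(N−M) with t = 4

t = 4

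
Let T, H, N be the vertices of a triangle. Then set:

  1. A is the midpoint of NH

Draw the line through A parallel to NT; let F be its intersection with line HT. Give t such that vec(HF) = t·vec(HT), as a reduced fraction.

Choose coordinates T = (0, 0), H = (1, 0), N = (0, 1).
1. A is the midpoint of NH ⇒ A = (1/2, 1/2)
through A parallel to NT: direction (0, -1); meets HT at F = (1/2, 0)
F = H + t·(T−H) with t = 1/2

t = 1/2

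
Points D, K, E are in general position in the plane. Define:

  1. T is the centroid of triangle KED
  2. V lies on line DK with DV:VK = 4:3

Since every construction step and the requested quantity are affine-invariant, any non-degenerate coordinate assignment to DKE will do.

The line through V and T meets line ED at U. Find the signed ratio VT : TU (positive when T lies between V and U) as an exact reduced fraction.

VT:TU = 5/7

Choose coordinates D = (0, 0), K = (1, 0), E = (0, 1).
1. T is the centroid of triangle KED ⇒ T = (1/3, 1/3)
2. V lies on line DK with DV:VK = 4:3 ⇒ V = (4/7, 0)
line VT meets ED at U = (0, 4/5)
T = V + t·(U−V) with t = 5/12, so VT:TU = 5/12:7/12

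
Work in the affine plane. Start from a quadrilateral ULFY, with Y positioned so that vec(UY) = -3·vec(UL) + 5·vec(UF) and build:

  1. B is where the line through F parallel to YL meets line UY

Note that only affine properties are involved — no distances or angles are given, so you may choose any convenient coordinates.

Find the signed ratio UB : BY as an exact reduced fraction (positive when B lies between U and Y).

UB:BY = 4

Work in coordinates with U = (0, 0), L = (1, 0), F = (0, 1), Y = (-3, 5).
1. B is where the line through F parallel to YL meets line UY ⇒ B = (-12/5, 4)
B = U + t·(Y−U) with t = 4/5, so UB:BY = t:(1−t) = 4/5:1/5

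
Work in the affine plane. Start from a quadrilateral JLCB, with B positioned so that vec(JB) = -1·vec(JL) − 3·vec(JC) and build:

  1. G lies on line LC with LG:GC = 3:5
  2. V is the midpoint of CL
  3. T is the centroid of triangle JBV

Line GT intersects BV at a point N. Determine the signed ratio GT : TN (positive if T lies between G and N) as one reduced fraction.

GT:TN = -23/8

Choose coordinates J = (0, 0), L = (1, 0), C = (0, 1), B = (-1, -3).
1. G lies on line LC with LG:GC = 3:5 ⇒ G = (5/8, 3/8)
2. V is the midpoint of CL ⇒ V = (1/2, 1/2)
3. T is the centroid of triangle JBV ⇒ T = (-1/6, -5/6)
line GT meets BV at N = (5/46, -19/46)
T = G + t·(N−G) with t = 23/15, so GT:TN = 23/15:-8/15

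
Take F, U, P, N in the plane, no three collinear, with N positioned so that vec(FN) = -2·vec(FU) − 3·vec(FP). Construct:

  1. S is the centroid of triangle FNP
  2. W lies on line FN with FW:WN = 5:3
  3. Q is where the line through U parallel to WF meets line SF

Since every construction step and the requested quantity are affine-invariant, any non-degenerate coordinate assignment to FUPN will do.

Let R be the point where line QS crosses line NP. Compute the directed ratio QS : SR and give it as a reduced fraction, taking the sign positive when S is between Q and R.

Assign F = (0, 0), U = (1, 0), P = (0, 1), N = (-2, -3) — the answer is frame-independent, so this choice is without loss of generality.
1. S is the centroid of triangle FNP ⇒ S = (-2/3, -2/3)
2. W lies on line FN with FW:WN = 5:3 ⇒ W = (-5/4, -15/8)
3. Q is where the line through U parallel to WF meets line SF ⇒ Q = (3, 3)
line QS meets NP at R = (-1, -1)
S = Q + t·(R−Q) with t = 11/12, so QS:SR = 11/12:1/12

QS:SR = 11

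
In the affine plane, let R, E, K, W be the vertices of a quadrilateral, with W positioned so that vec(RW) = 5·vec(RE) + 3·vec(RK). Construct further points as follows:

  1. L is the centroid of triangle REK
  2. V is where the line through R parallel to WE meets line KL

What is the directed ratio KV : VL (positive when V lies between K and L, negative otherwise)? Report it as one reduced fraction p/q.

Work in coordinates with R = (0, 0), E = (1, 0), K = (0, 1), W = (5, 3).
1. L is the centroid of triangle REK ⇒ L = (1/3, 1/3)
2. V is where the line through R parallel to WE meets line KL ⇒ V = (4/11, 3/11)
V = K + t·(L−K) with t = 12/11, so KV:VL = t:(1−t) = 12/11:-1/11

KV:VL = -12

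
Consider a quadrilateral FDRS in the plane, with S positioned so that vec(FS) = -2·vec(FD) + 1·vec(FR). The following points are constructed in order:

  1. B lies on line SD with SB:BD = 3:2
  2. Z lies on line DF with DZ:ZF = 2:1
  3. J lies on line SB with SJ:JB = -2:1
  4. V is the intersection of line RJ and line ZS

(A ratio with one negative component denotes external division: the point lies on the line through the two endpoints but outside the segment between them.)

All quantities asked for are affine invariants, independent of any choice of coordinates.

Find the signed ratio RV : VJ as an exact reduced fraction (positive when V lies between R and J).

RV:VJ = -5/2

Set F = (0, 0), D = (1, 0), R = (0, 1), S = (-2, 1); any affine frame gives the same invariant.
1. B lies on line SD with SB:BD = 3:2 ⇒ B = (-1/5, 2/5)
2. Z lies on line DF with DZ:ZF = 2:1 ⇒ Z = (1/3, 0)
3. J lies on line SB with SJ:JB = -2:1 ⇒ J = (8/5, -1/5)
4. V is the intersection of line RJ and line ZS ⇒ V = (8/3, -1)
V = R + t·(J−R) with t = 5/3, so RV:VJ = t:(1−t) = 5/3:-2/3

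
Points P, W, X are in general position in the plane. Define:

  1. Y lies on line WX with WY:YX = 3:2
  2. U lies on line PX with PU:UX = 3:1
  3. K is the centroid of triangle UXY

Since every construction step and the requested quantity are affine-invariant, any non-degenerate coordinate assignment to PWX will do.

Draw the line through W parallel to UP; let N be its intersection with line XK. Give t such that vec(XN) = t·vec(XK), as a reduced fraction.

Choose coordinates P = (0, 0), W = (1, 0), X = (0, 1).
1. Y lies on line WX with WY:YX = 3:2 ⇒ Y = (2/5, 3/5)
2. U lies on line PX with PU:UX = 3:1 ⇒ U = (0, 3/4)
3. K is the centroid of triangle UXY ⇒ K = (2/15, 47/60)
through W parallel to UP: direction (0, -3/4); meets XK at N = (1, -5/8)
N = X + t·(K−X) with t = 15/2

t = 15/2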